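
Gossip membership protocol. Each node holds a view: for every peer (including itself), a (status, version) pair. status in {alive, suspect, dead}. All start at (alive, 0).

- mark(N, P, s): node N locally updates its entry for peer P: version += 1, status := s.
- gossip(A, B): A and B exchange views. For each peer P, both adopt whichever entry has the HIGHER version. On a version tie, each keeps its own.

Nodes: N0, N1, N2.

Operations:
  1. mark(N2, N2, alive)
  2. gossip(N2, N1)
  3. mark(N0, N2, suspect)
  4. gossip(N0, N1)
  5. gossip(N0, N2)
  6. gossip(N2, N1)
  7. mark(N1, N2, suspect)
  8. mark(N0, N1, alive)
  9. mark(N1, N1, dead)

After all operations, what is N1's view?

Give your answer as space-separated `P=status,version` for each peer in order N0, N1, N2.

Answer: N0=alive,0 N1=dead,1 N2=suspect,2

Derivation:
Op 1: N2 marks N2=alive -> (alive,v1)
Op 2: gossip N2<->N1 -> N2.N0=(alive,v0) N2.N1=(alive,v0) N2.N2=(alive,v1) | N1.N0=(alive,v0) N1.N1=(alive,v0) N1.N2=(alive,v1)
Op 3: N0 marks N2=suspect -> (suspect,v1)
Op 4: gossip N0<->N1 -> N0.N0=(alive,v0) N0.N1=(alive,v0) N0.N2=(suspect,v1) | N1.N0=(alive,v0) N1.N1=(alive,v0) N1.N2=(alive,v1)
Op 5: gossip N0<->N2 -> N0.N0=(alive,v0) N0.N1=(alive,v0) N0.N2=(suspect,v1) | N2.N0=(alive,v0) N2.N1=(alive,v0) N2.N2=(alive,v1)
Op 6: gossip N2<->N1 -> N2.N0=(alive,v0) N2.N1=(alive,v0) N2.N2=(alive,v1) | N1.N0=(alive,v0) N1.N1=(alive,v0) N1.N2=(alive,v1)
Op 7: N1 marks N2=suspect -> (suspect,v2)
Op 8: N0 marks N1=alive -> (alive,v1)
Op 9: N1 marks N1=dead -> (dead,v1)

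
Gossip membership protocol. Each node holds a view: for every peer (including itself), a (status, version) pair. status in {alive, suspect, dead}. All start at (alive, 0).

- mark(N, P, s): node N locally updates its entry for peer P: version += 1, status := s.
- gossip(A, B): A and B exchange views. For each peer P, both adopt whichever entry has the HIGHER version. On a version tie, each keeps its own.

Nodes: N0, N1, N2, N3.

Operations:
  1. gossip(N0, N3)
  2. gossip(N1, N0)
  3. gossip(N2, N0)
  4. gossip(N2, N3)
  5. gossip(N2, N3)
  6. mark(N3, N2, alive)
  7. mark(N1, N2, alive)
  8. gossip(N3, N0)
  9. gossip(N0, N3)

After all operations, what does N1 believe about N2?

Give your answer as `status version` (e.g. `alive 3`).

Answer: alive 1

Derivation:
Op 1: gossip N0<->N3 -> N0.N0=(alive,v0) N0.N1=(alive,v0) N0.N2=(alive,v0) N0.N3=(alive,v0) | N3.N0=(alive,v0) N3.N1=(alive,v0) N3.N2=(alive,v0) N3.N3=(alive,v0)
Op 2: gossip N1<->N0 -> N1.N0=(alive,v0) N1.N1=(alive,v0) N1.N2=(alive,v0) N1.N3=(alive,v0) | N0.N0=(alive,v0) N0.N1=(alive,v0) N0.N2=(alive,v0) N0.N3=(alive,v0)
Op 3: gossip N2<->N0 -> N2.N0=(alive,v0) N2.N1=(alive,v0) N2.N2=(alive,v0) N2.N3=(alive,v0) | N0.N0=(alive,v0) N0.N1=(alive,v0) N0.N2=(alive,v0) N0.N3=(alive,v0)
Op 4: gossip N2<->N3 -> N2.N0=(alive,v0) N2.N1=(alive,v0) N2.N2=(alive,v0) N2.N3=(alive,v0) | N3.N0=(alive,v0) N3.N1=(alive,v0) N3.N2=(alive,v0) N3.N3=(alive,v0)
Op 5: gossip N2<->N3 -> N2.N0=(alive,v0) N2.N1=(alive,v0) N2.N2=(alive,v0) N2.N3=(alive,v0) | N3.N0=(alive,v0) N3.N1=(alive,v0) N3.N2=(alive,v0) N3.N3=(alive,v0)
Op 6: N3 marks N2=alive -> (alive,v1)
Op 7: N1 marks N2=alive -> (alive,v1)
Op 8: gossip N3<->N0 -> N3.N0=(alive,v0) N3.N1=(alive,v0) N3.N2=(alive,v1) N3.N3=(alive,v0) | N0.N0=(alive,v0) N0.N1=(alive,v0) N0.N2=(alive,v1) N0.N3=(alive,v0)
Op 9: gossip N0<->N3 -> N0.N0=(alive,v0) N0.N1=(alive,v0) N0.N2=(alive,v1) N0.N3=(alive,v0) | N3.N0=(alive,v0) N3.N1=(alive,v0) N3.N2=(alive,v1) N3.N3=(alive,v0)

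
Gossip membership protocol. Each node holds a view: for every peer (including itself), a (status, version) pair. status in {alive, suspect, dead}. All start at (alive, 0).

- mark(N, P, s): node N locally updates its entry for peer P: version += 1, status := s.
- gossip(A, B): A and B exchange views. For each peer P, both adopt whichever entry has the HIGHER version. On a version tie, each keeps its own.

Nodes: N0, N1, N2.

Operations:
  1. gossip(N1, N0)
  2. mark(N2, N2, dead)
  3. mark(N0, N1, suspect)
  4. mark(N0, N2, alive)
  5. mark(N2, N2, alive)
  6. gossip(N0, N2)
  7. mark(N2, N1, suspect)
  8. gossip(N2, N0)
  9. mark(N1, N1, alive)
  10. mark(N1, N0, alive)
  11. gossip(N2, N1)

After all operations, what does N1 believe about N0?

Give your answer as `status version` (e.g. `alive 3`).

Answer: alive 1

Derivation:
Op 1: gossip N1<->N0 -> N1.N0=(alive,v0) N1.N1=(alive,v0) N1.N2=(alive,v0) | N0.N0=(alive,v0) N0.N1=(alive,v0) N0.N2=(alive,v0)
Op 2: N2 marks N2=dead -> (dead,v1)
Op 3: N0 marks N1=suspect -> (suspect,v1)
Op 4: N0 marks N2=alive -> (alive,v1)
Op 5: N2 marks N2=alive -> (alive,v2)
Op 6: gossip N0<->N2 -> N0.N0=(alive,v0) N0.N1=(suspect,v1) N0.N2=(alive,v2) | N2.N0=(alive,v0) N2.N1=(suspect,v1) N2.N2=(alive,v2)
Op 7: N2 marks N1=suspect -> (suspect,v2)
Op 8: gossip N2<->N0 -> N2.N0=(alive,v0) N2.N1=(suspect,v2) N2.N2=(alive,v2) | N0.N0=(alive,v0) N0.N1=(suspect,v2) N0.N2=(alive,v2)
Op 9: N1 marks N1=alive -> (alive,v1)
Op 10: N1 marks N0=alive -> (alive,v1)
Op 11: gossip N2<->N1 -> N2.N0=(alive,v1) N2.N1=(suspect,v2) N2.N2=(alive,v2) | N1.N0=(alive,v1) N1.N1=(suspect,v2) N1.N2=(alive,v2)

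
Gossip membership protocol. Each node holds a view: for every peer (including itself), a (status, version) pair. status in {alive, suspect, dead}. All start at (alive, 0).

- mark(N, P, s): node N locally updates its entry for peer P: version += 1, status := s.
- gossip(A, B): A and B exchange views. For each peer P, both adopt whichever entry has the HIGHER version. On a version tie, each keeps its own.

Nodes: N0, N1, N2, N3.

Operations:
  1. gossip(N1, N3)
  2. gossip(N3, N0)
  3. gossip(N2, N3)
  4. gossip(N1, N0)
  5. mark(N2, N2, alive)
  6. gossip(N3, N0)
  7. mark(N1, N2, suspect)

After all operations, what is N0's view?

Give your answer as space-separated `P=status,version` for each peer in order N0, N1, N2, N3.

Op 1: gossip N1<->N3 -> N1.N0=(alive,v0) N1.N1=(alive,v0) N1.N2=(alive,v0) N1.N3=(alive,v0) | N3.N0=(alive,v0) N3.N1=(alive,v0) N3.N2=(alive,v0) N3.N3=(alive,v0)
Op 2: gossip N3<->N0 -> N3.N0=(alive,v0) N3.N1=(alive,v0) N3.N2=(alive,v0) N3.N3=(alive,v0) | N0.N0=(alive,v0) N0.N1=(alive,v0) N0.N2=(alive,v0) N0.N3=(alive,v0)
Op 3: gossip N2<->N3 -> N2.N0=(alive,v0) N2.N1=(alive,v0) N2.N2=(alive,v0) N2.N3=(alive,v0) | N3.N0=(alive,v0) N3.N1=(alive,v0) N3.N2=(alive,v0) N3.N3=(alive,v0)
Op 4: gossip N1<->N0 -> N1.N0=(alive,v0) N1.N1=(alive,v0) N1.N2=(alive,v0) N1.N3=(alive,v0) | N0.N0=(alive,v0) N0.N1=(alive,v0) N0.N2=(alive,v0) N0.N3=(alive,v0)
Op 5: N2 marks N2=alive -> (alive,v1)
Op 6: gossip N3<->N0 -> N3.N0=(alive,v0) N3.N1=(alive,v0) N3.N2=(alive,v0) N3.N3=(alive,v0) | N0.N0=(alive,v0) N0.N1=(alive,v0) N0.N2=(alive,v0) N0.N3=(alive,v0)
Op 7: N1 marks N2=suspect -> (suspect,v1)

Answer: N0=alive,0 N1=alive,0 N2=alive,0 N3=alive,0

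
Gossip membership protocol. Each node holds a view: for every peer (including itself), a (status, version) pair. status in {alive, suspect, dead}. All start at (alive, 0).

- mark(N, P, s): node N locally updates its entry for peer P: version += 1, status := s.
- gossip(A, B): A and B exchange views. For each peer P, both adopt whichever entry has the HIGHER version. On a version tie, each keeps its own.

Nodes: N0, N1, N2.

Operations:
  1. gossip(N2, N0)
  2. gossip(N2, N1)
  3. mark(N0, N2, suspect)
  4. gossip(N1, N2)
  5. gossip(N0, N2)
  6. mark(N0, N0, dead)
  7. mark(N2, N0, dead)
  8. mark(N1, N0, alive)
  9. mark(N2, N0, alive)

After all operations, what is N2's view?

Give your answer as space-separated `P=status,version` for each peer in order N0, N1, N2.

Answer: N0=alive,2 N1=alive,0 N2=suspect,1

Derivation:
Op 1: gossip N2<->N0 -> N2.N0=(alive,v0) N2.N1=(alive,v0) N2.N2=(alive,v0) | N0.N0=(alive,v0) N0.N1=(alive,v0) N0.N2=(alive,v0)
Op 2: gossip N2<->N1 -> N2.N0=(alive,v0) N2.N1=(alive,v0) N2.N2=(alive,v0) | N1.N0=(alive,v0) N1.N1=(alive,v0) N1.N2=(alive,v0)
Op 3: N0 marks N2=suspect -> (suspect,v1)
Op 4: gossip N1<->N2 -> N1.N0=(alive,v0) N1.N1=(alive,v0) N1.N2=(alive,v0) | N2.N0=(alive,v0) N2.N1=(alive,v0) N2.N2=(alive,v0)
Op 5: gossip N0<->N2 -> N0.N0=(alive,v0) N0.N1=(alive,v0) N0.N2=(suspect,v1) | N2.N0=(alive,v0) N2.N1=(alive,v0) N2.N2=(suspect,v1)
Op 6: N0 marks N0=dead -> (dead,v1)
Op 7: N2 marks N0=dead -> (dead,v1)
Op 8: N1 marks N0=alive -> (alive,v1)
Op 9: N2 marks N0=alive -> (alive,v2)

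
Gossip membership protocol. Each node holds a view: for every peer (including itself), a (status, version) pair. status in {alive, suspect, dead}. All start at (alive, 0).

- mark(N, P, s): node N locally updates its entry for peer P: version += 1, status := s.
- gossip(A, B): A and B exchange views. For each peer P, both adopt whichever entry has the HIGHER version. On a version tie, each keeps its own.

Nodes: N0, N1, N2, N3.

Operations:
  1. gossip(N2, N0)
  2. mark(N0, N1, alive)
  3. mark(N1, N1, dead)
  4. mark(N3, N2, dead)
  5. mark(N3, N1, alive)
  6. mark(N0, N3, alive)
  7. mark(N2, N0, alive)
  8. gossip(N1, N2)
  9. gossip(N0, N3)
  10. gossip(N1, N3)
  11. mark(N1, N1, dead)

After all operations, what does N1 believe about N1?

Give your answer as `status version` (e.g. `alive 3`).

Answer: dead 2

Derivation:
Op 1: gossip N2<->N0 -> N2.N0=(alive,v0) N2.N1=(alive,v0) N2.N2=(alive,v0) N2.N3=(alive,v0) | N0.N0=(alive,v0) N0.N1=(alive,v0) N0.N2=(alive,v0) N0.N3=(alive,v0)
Op 2: N0 marks N1=alive -> (alive,v1)
Op 3: N1 marks N1=dead -> (dead,v1)
Op 4: N3 marks N2=dead -> (dead,v1)
Op 5: N3 marks N1=alive -> (alive,v1)
Op 6: N0 marks N3=alive -> (alive,v1)
Op 7: N2 marks N0=alive -> (alive,v1)
Op 8: gossip N1<->N2 -> N1.N0=(alive,v1) N1.N1=(dead,v1) N1.N2=(alive,v0) N1.N3=(alive,v0) | N2.N0=(alive,v1) N2.N1=(dead,v1) N2.N2=(alive,v0) N2.N3=(alive,v0)
Op 9: gossip N0<->N3 -> N0.N0=(alive,v0) N0.N1=(alive,v1) N0.N2=(dead,v1) N0.N3=(alive,v1) | N3.N0=(alive,v0) N3.N1=(alive,v1) N3.N2=(dead,v1) N3.N3=(alive,v1)
Op 10: gossip N1<->N3 -> N1.N0=(alive,v1) N1.N1=(dead,v1) N1.N2=(dead,v1) N1.N3=(alive,v1) | N3.N0=(alive,v1) N3.N1=(alive,v1) N3.N2=(dead,v1) N3.N3=(alive,v1)
Op 11: N1 marks N1=dead -> (dead,v2)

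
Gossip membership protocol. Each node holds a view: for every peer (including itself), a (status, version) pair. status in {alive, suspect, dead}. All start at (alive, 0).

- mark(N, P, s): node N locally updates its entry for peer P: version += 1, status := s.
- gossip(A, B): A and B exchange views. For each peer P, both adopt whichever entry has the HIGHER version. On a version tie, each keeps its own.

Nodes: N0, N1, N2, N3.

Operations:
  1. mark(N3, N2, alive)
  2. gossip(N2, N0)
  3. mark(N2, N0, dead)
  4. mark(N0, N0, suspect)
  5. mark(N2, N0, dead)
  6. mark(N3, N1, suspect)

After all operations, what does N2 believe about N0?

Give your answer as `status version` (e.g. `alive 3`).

Answer: dead 2

Derivation:
Op 1: N3 marks N2=alive -> (alive,v1)
Op 2: gossip N2<->N0 -> N2.N0=(alive,v0) N2.N1=(alive,v0) N2.N2=(alive,v0) N2.N3=(alive,v0) | N0.N0=(alive,v0) N0.N1=(alive,v0) N0.N2=(alive,v0) N0.N3=(alive,v0)
Op 3: N2 marks N0=dead -> (dead,v1)
Op 4: N0 marks N0=suspect -> (suspect,v1)
Op 5: N2 marks N0=dead -> (dead,v2)
Op 6: N3 marks N1=suspect -> (suspect,v1)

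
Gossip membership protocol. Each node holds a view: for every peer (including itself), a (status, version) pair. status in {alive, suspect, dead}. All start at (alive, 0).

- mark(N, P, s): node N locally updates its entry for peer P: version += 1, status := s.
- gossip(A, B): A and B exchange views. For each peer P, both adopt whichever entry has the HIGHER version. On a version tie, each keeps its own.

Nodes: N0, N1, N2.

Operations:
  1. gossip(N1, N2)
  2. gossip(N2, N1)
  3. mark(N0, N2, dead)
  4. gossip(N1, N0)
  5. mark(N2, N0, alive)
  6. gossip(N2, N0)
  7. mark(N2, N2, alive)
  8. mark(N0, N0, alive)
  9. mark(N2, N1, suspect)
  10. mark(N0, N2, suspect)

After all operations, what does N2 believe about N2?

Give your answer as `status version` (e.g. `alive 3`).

Answer: alive 2

Derivation:
Op 1: gossip N1<->N2 -> N1.N0=(alive,v0) N1.N1=(alive,v0) N1.N2=(alive,v0) | N2.N0=(alive,v0) N2.N1=(alive,v0) N2.N2=(alive,v0)
Op 2: gossip N2<->N1 -> N2.N0=(alive,v0) N2.N1=(alive,v0) N2.N2=(alive,v0) | N1.N0=(alive,v0) N1.N1=(alive,v0) N1.N2=(alive,v0)
Op 3: N0 marks N2=dead -> (dead,v1)
Op 4: gossip N1<->N0 -> N1.N0=(alive,v0) N1.N1=(alive,v0) N1.N2=(dead,v1) | N0.N0=(alive,v0) N0.N1=(alive,v0) N0.N2=(dead,v1)
Op 5: N2 marks N0=alive -> (alive,v1)
Op 6: gossip N2<->N0 -> N2.N0=(alive,v1) N2.N1=(alive,v0) N2.N2=(dead,v1) | N0.N0=(alive,v1) N0.N1=(alive,v0) N0.N2=(dead,v1)
Op 7: N2 marks N2=alive -> (alive,v2)
Op 8: N0 marks N0=alive -> (alive,v2)
Op 9: N2 marks N1=suspect -> (suspect,v1)
Op 10: N0 marks N2=suspect -> (suspect,v2)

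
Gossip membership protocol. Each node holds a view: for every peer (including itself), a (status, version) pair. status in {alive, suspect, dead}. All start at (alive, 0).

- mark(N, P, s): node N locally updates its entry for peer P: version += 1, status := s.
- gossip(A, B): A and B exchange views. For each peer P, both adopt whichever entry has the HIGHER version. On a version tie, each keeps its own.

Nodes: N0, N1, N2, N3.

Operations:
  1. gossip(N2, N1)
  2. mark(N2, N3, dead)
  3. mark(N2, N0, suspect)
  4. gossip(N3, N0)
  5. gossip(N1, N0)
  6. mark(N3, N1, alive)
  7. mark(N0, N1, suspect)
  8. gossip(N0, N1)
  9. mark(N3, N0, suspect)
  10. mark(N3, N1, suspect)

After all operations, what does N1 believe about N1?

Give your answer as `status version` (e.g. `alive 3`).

Op 1: gossip N2<->N1 -> N2.N0=(alive,v0) N2.N1=(alive,v0) N2.N2=(alive,v0) N2.N3=(alive,v0) | N1.N0=(alive,v0) N1.N1=(alive,v0) N1.N2=(alive,v0) N1.N3=(alive,v0)
Op 2: N2 marks N3=dead -> (dead,v1)
Op 3: N2 marks N0=suspect -> (suspect,v1)
Op 4: gossip N3<->N0 -> N3.N0=(alive,v0) N3.N1=(alive,v0) N3.N2=(alive,v0) N3.N3=(alive,v0) | N0.N0=(alive,v0) N0.N1=(alive,v0) N0.N2=(alive,v0) N0.N3=(alive,v0)
Op 5: gossip N1<->N0 -> N1.N0=(alive,v0) N1.N1=(alive,v0) N1.N2=(alive,v0) N1.N3=(alive,v0) | N0.N0=(alive,v0) N0.N1=(alive,v0) N0.N2=(alive,v0) N0.N3=(alive,v0)
Op 6: N3 marks N1=alive -> (alive,v1)
Op 7: N0 marks N1=suspect -> (suspect,v1)
Op 8: gossip N0<->N1 -> N0.N0=(alive,v0) N0.N1=(suspect,v1) N0.N2=(alive,v0) N0.N3=(alive,v0) | N1.N0=(alive,v0) N1.N1=(suspect,v1) N1.N2=(alive,v0) N1.N3=(alive,v0)
Op 9: N3 marks N0=suspect -> (suspect,v1)
Op 10: N3 marks N1=suspect -> (suspect,v2)

Answer: suspect 1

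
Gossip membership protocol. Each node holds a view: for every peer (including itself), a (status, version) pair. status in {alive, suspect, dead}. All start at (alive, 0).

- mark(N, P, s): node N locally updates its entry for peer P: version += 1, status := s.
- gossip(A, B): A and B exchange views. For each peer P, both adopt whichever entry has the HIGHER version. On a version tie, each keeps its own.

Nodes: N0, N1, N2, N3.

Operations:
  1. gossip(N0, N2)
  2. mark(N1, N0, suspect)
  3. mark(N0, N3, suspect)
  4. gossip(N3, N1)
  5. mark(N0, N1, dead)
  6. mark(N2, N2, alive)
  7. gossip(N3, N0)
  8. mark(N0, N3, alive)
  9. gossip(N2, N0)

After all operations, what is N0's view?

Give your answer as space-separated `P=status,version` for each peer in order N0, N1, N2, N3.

Op 1: gossip N0<->N2 -> N0.N0=(alive,v0) N0.N1=(alive,v0) N0.N2=(alive,v0) N0.N3=(alive,v0) | N2.N0=(alive,v0) N2.N1=(alive,v0) N2.N2=(alive,v0) N2.N3=(alive,v0)
Op 2: N1 marks N0=suspect -> (suspect,v1)
Op 3: N0 marks N3=suspect -> (suspect,v1)
Op 4: gossip N3<->N1 -> N3.N0=(suspect,v1) N3.N1=(alive,v0) N3.N2=(alive,v0) N3.N3=(alive,v0) | N1.N0=(suspect,v1) N1.N1=(alive,v0) N1.N2=(alive,v0) N1.N3=(alive,v0)
Op 5: N0 marks N1=dead -> (dead,v1)
Op 6: N2 marks N2=alive -> (alive,v1)
Op 7: gossip N3<->N0 -> N3.N0=(suspect,v1) N3.N1=(dead,v1) N3.N2=(alive,v0) N3.N3=(suspect,v1) | N0.N0=(suspect,v1) N0.N1=(dead,v1) N0.N2=(alive,v0) N0.N3=(suspect,v1)
Op 8: N0 marks N3=alive -> (alive,v2)
Op 9: gossip N2<->N0 -> N2.N0=(suspect,v1) N2.N1=(dead,v1) N2.N2=(alive,v1) N2.N3=(alive,v2) | N0.N0=(suspect,v1) N0.N1=(dead,v1) N0.N2=(alive,v1) N0.N3=(alive,v2)

Answer: N0=suspect,1 N1=dead,1 N2=alive,1 N3=alive,2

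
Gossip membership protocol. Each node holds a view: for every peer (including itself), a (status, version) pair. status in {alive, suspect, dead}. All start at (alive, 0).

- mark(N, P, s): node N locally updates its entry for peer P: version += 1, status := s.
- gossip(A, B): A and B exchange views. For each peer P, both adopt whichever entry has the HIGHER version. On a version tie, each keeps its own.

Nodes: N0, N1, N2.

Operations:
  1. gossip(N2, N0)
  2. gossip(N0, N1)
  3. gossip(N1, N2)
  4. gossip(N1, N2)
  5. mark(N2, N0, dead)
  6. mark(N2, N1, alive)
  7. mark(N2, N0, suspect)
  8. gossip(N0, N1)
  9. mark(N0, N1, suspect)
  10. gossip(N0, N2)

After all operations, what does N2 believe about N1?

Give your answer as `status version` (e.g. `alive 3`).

Op 1: gossip N2<->N0 -> N2.N0=(alive,v0) N2.N1=(alive,v0) N2.N2=(alive,v0) | N0.N0=(alive,v0) N0.N1=(alive,v0) N0.N2=(alive,v0)
Op 2: gossip N0<->N1 -> N0.N0=(alive,v0) N0.N1=(alive,v0) N0.N2=(alive,v0) | N1.N0=(alive,v0) N1.N1=(alive,v0) N1.N2=(alive,v0)
Op 3: gossip N1<->N2 -> N1.N0=(alive,v0) N1.N1=(alive,v0) N1.N2=(alive,v0) | N2.N0=(alive,v0) N2.N1=(alive,v0) N2.N2=(alive,v0)
Op 4: gossip N1<->N2 -> N1.N0=(alive,v0) N1.N1=(alive,v0) N1.N2=(alive,v0) | N2.N0=(alive,v0) N2.N1=(alive,v0) N2.N2=(alive,v0)
Op 5: N2 marks N0=dead -> (dead,v1)
Op 6: N2 marks N1=alive -> (alive,v1)
Op 7: N2 marks N0=suspect -> (suspect,v2)
Op 8: gossip N0<->N1 -> N0.N0=(alive,v0) N0.N1=(alive,v0) N0.N2=(alive,v0) | N1.N0=(alive,v0) N1.N1=(alive,v0) N1.N2=(alive,v0)
Op 9: N0 marks N1=suspect -> (suspect,v1)
Op 10: gossip N0<->N2 -> N0.N0=(suspect,v2) N0.N1=(suspect,v1) N0.N2=(alive,v0) | N2.N0=(suspect,v2) N2.N1=(alive,v1) N2.N2=(alive,v0)

Answer: alive 1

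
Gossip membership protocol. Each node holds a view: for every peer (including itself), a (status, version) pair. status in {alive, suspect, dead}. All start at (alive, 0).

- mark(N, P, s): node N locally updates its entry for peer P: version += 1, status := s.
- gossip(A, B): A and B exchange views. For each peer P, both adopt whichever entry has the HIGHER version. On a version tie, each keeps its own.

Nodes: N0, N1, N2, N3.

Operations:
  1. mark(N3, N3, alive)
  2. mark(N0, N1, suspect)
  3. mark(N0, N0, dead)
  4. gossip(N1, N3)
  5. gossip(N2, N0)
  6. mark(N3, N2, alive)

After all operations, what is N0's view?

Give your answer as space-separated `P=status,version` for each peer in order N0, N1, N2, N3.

Answer: N0=dead,1 N1=suspect,1 N2=alive,0 N3=alive,0

Derivation:
Op 1: N3 marks N3=alive -> (alive,v1)
Op 2: N0 marks N1=suspect -> (suspect,v1)
Op 3: N0 marks N0=dead -> (dead,v1)
Op 4: gossip N1<->N3 -> N1.N0=(alive,v0) N1.N1=(alive,v0) N1.N2=(alive,v0) N1.N3=(alive,v1) | N3.N0=(alive,v0) N3.N1=(alive,v0) N3.N2=(alive,v0) N3.N3=(alive,v1)
Op 5: gossip N2<->N0 -> N2.N0=(dead,v1) N2.N1=(suspect,v1) N2.N2=(alive,v0) N2.N3=(alive,v0) | N0.N0=(dead,v1) N0.N1=(suspect,v1) N0.N2=(alive,v0) N0.N3=(alive,v0)
Op 6: N3 marks N2=alive -> (alive,v1)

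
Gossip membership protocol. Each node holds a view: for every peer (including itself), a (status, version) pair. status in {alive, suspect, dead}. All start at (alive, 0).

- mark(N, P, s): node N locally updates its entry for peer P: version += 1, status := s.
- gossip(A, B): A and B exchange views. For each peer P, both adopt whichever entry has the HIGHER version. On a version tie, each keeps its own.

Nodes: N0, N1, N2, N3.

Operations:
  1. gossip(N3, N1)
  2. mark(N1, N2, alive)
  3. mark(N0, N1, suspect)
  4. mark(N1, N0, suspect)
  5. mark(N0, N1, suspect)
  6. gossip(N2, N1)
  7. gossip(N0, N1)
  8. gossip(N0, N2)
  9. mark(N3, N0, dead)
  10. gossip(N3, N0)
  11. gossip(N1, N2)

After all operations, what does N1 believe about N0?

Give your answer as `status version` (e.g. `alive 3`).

Op 1: gossip N3<->N1 -> N3.N0=(alive,v0) N3.N1=(alive,v0) N3.N2=(alive,v0) N3.N3=(alive,v0) | N1.N0=(alive,v0) N1.N1=(alive,v0) N1.N2=(alive,v0) N1.N3=(alive,v0)
Op 2: N1 marks N2=alive -> (alive,v1)
Op 3: N0 marks N1=suspect -> (suspect,v1)
Op 4: N1 marks N0=suspect -> (suspect,v1)
Op 5: N0 marks N1=suspect -> (suspect,v2)
Op 6: gossip N2<->N1 -> N2.N0=(suspect,v1) N2.N1=(alive,v0) N2.N2=(alive,v1) N2.N3=(alive,v0) | N1.N0=(suspect,v1) N1.N1=(alive,v0) N1.N2=(alive,v1) N1.N3=(alive,v0)
Op 7: gossip N0<->N1 -> N0.N0=(suspect,v1) N0.N1=(suspect,v2) N0.N2=(alive,v1) N0.N3=(alive,v0) | N1.N0=(suspect,v1) N1.N1=(suspect,v2) N1.N2=(alive,v1) N1.N3=(alive,v0)
Op 8: gossip N0<->N2 -> N0.N0=(suspect,v1) N0.N1=(suspect,v2) N0.N2=(alive,v1) N0.N3=(alive,v0) | N2.N0=(suspect,v1) N2.N1=(suspect,v2) N2.N2=(alive,v1) N2.N3=(alive,v0)
Op 9: N3 marks N0=dead -> (dead,v1)
Op 10: gossip N3<->N0 -> N3.N0=(dead,v1) N3.N1=(suspect,v2) N3.N2=(alive,v1) N3.N3=(alive,v0) | N0.N0=(suspect,v1) N0.N1=(suspect,v2) N0.N2=(alive,v1) N0.N3=(alive,v0)
Op 11: gossip N1<->N2 -> N1.N0=(suspect,v1) N1.N1=(suspect,v2) N1.N2=(alive,v1) N1.N3=(alive,v0) | N2.N0=(suspect,v1) N2.N1=(suspect,v2) N2.N2=(alive,v1) N2.N3=(alive,v0)

Answer: suspect 1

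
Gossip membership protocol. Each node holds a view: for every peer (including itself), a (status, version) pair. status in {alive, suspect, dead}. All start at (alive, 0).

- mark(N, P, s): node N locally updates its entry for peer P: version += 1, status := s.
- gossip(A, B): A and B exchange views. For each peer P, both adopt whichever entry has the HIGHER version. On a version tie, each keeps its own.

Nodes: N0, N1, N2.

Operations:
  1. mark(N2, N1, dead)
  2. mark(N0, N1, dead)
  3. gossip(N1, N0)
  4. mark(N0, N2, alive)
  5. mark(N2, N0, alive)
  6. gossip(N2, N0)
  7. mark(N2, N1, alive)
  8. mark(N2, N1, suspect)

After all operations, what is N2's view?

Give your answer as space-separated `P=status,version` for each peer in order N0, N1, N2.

Op 1: N2 marks N1=dead -> (dead,v1)
Op 2: N0 marks N1=dead -> (dead,v1)
Op 3: gossip N1<->N0 -> N1.N0=(alive,v0) N1.N1=(dead,v1) N1.N2=(alive,v0) | N0.N0=(alive,v0) N0.N1=(dead,v1) N0.N2=(alive,v0)
Op 4: N0 marks N2=alive -> (alive,v1)
Op 5: N2 marks N0=alive -> (alive,v1)
Op 6: gossip N2<->N0 -> N2.N0=(alive,v1) N2.N1=(dead,v1) N2.N2=(alive,v1) | N0.N0=(alive,v1) N0.N1=(dead,v1) N0.N2=(alive,v1)
Op 7: N2 marks N1=alive -> (alive,v2)
Op 8: N2 marks N1=suspect -> (suspect,v3)

Answer: N0=alive,1 N1=suspect,3 N2=alive,1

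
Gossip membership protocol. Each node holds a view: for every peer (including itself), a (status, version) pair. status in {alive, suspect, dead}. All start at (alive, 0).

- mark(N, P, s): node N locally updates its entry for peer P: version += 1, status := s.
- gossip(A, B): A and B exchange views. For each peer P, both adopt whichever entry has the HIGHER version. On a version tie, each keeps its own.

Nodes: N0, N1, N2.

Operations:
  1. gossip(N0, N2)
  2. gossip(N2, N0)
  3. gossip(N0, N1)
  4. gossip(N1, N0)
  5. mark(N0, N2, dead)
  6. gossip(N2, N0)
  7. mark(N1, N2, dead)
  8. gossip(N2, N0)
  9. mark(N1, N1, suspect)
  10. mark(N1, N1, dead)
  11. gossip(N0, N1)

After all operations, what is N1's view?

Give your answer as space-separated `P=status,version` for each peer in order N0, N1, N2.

Op 1: gossip N0<->N2 -> N0.N0=(alive,v0) N0.N1=(alive,v0) N0.N2=(alive,v0) | N2.N0=(alive,v0) N2.N1=(alive,v0) N2.N2=(alive,v0)
Op 2: gossip N2<->N0 -> N2.N0=(alive,v0) N2.N1=(alive,v0) N2.N2=(alive,v0) | N0.N0=(alive,v0) N0.N1=(alive,v0) N0.N2=(alive,v0)
Op 3: gossip N0<->N1 -> N0.N0=(alive,v0) N0.N1=(alive,v0) N0.N2=(alive,v0) | N1.N0=(alive,v0) N1.N1=(alive,v0) N1.N2=(alive,v0)
Op 4: gossip N1<->N0 -> N1.N0=(alive,v0) N1.N1=(alive,v0) N1.N2=(alive,v0) | N0.N0=(alive,v0) N0.N1=(alive,v0) N0.N2=(alive,v0)
Op 5: N0 marks N2=dead -> (dead,v1)
Op 6: gossip N2<->N0 -> N2.N0=(alive,v0) N2.N1=(alive,v0) N2.N2=(dead,v1) | N0.N0=(alive,v0) N0.N1=(alive,v0) N0.N2=(dead,v1)
Op 7: N1 marks N2=dead -> (dead,v1)
Op 8: gossip N2<->N0 -> N2.N0=(alive,v0) N2.N1=(alive,v0) N2.N2=(dead,v1) | N0.N0=(alive,v0) N0.N1=(alive,v0) N0.N2=(dead,v1)
Op 9: N1 marks N1=suspect -> (suspect,v1)
Op 10: N1 marks N1=dead -> (dead,v2)
Op 11: gossip N0<->N1 -> N0.N0=(alive,v0) N0.N1=(dead,v2) N0.N2=(dead,v1) | N1.N0=(alive,v0) N1.N1=(dead,v2) N1.N2=(dead,v1)

Answer: N0=alive,0 N1=dead,2 N2=dead,1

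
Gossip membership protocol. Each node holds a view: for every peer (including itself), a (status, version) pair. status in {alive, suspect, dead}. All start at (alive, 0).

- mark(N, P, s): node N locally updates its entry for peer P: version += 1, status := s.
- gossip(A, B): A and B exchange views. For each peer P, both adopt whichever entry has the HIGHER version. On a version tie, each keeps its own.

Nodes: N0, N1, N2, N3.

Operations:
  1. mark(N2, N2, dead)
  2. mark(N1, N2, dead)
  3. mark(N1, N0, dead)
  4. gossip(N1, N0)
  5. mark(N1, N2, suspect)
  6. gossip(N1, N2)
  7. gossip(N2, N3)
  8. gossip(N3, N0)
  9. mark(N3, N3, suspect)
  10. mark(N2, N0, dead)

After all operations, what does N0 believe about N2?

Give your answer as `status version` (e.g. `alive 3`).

Answer: suspect 2

Derivation:
Op 1: N2 marks N2=dead -> (dead,v1)
Op 2: N1 marks N2=dead -> (dead,v1)
Op 3: N1 marks N0=dead -> (dead,v1)
Op 4: gossip N1<->N0 -> N1.N0=(dead,v1) N1.N1=(alive,v0) N1.N2=(dead,v1) N1.N3=(alive,v0) | N0.N0=(dead,v1) N0.N1=(alive,v0) N0.N2=(dead,v1) N0.N3=(alive,v0)
Op 5: N1 marks N2=suspect -> (suspect,v2)
Op 6: gossip N1<->N2 -> N1.N0=(dead,v1) N1.N1=(alive,v0) N1.N2=(suspect,v2) N1.N3=(alive,v0) | N2.N0=(dead,v1) N2.N1=(alive,v0) N2.N2=(suspect,v2) N2.N3=(alive,v0)
Op 7: gossip N2<->N3 -> N2.N0=(dead,v1) N2.N1=(alive,v0) N2.N2=(suspect,v2) N2.N3=(alive,v0) | N3.N0=(dead,v1) N3.N1=(alive,v0) N3.N2=(suspect,v2) N3.N3=(alive,v0)
Op 8: gossip N3<->N0 -> N3.N0=(dead,v1) N3.N1=(alive,v0) N3.N2=(suspect,v2) N3.N3=(alive,v0) | N0.N0=(dead,v1) N0.N1=(alive,v0) N0.N2=(suspect,v2) N0.N3=(alive,v0)
Op 9: N3 marks N3=suspect -> (suspect,v1)
Op 10: N2 marks N0=dead -> (dead,v2)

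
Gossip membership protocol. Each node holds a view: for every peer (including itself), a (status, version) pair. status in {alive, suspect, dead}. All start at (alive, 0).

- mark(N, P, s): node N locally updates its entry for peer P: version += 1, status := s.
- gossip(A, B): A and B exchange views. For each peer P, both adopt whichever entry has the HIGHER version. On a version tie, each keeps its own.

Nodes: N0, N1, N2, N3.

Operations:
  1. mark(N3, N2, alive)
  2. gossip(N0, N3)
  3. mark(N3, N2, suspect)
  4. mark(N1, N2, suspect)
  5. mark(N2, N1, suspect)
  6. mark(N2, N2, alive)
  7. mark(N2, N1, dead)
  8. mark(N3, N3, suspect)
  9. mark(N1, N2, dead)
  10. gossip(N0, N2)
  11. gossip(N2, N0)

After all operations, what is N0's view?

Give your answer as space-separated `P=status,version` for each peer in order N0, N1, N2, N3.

Answer: N0=alive,0 N1=dead,2 N2=alive,1 N3=alive,0

Derivation:
Op 1: N3 marks N2=alive -> (alive,v1)
Op 2: gossip N0<->N3 -> N0.N0=(alive,v0) N0.N1=(alive,v0) N0.N2=(alive,v1) N0.N3=(alive,v0) | N3.N0=(alive,v0) N3.N1=(alive,v0) N3.N2=(alive,v1) N3.N3=(alive,v0)
Op 3: N3 marks N2=suspect -> (suspect,v2)
Op 4: N1 marks N2=suspect -> (suspect,v1)
Op 5: N2 marks N1=suspect -> (suspect,v1)
Op 6: N2 marks N2=alive -> (alive,v1)
Op 7: N2 marks N1=dead -> (dead,v2)
Op 8: N3 marks N3=suspect -> (suspect,v1)
Op 9: N1 marks N2=dead -> (dead,v2)
Op 10: gossip N0<->N2 -> N0.N0=(alive,v0) N0.N1=(dead,v2) N0.N2=(alive,v1) N0.N3=(alive,v0) | N2.N0=(alive,v0) N2.N1=(dead,v2) N2.N2=(alive,v1) N2.N3=(alive,v0)
Op 11: gossip N2<->N0 -> N2.N0=(alive,v0) N2.N1=(dead,v2) N2.N2=(alive,v1) N2.N3=(alive,v0) | N0.N0=(alive,v0) N0.N1=(dead,v2) N0.N2=(alive,v1) N0.N3=(alive,v0)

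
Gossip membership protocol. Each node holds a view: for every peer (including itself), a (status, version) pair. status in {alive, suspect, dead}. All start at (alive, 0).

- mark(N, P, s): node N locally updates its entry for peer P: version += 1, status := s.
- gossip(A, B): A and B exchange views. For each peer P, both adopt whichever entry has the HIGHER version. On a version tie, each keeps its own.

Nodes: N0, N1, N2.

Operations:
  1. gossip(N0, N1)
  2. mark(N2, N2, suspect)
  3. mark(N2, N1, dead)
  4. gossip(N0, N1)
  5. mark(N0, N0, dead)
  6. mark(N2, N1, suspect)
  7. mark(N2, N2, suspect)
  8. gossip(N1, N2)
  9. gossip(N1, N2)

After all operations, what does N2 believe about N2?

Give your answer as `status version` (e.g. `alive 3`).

Answer: suspect 2

Derivation:
Op 1: gossip N0<->N1 -> N0.N0=(alive,v0) N0.N1=(alive,v0) N0.N2=(alive,v0) | N1.N0=(alive,v0) N1.N1=(alive,v0) N1.N2=(alive,v0)
Op 2: N2 marks N2=suspect -> (suspect,v1)
Op 3: N2 marks N1=dead -> (dead,v1)
Op 4: gossip N0<->N1 -> N0.N0=(alive,v0) N0.N1=(alive,v0) N0.N2=(alive,v0) | N1.N0=(alive,v0) N1.N1=(alive,v0) N1.N2=(alive,v0)
Op 5: N0 marks N0=dead -> (dead,v1)
Op 6: N2 marks N1=suspect -> (suspect,v2)
Op 7: N2 marks N2=suspect -> (suspect,v2)
Op 8: gossip N1<->N2 -> N1.N0=(alive,v0) N1.N1=(suspect,v2) N1.N2=(suspect,v2) | N2.N0=(alive,v0) N2.N1=(suspect,v2) N2.N2=(suspect,v2)
Op 9: gossip N1<->N2 -> N1.N0=(alive,v0) N1.N1=(suspect,v2) N1.N2=(suspect,v2) | N2.N0=(alive,v0) N2.N1=(suspect,v2) N2.N2=(suspect,v2)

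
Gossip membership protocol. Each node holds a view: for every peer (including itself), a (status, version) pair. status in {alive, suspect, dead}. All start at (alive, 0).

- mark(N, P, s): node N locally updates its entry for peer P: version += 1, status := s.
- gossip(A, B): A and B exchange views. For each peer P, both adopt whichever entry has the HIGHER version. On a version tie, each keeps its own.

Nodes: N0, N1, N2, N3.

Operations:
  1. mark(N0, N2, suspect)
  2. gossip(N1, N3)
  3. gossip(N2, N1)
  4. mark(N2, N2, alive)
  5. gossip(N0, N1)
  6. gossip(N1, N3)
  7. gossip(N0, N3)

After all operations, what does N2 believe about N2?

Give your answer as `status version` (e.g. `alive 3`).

Answer: alive 1

Derivation:
Op 1: N0 marks N2=suspect -> (suspect,v1)
Op 2: gossip N1<->N3 -> N1.N0=(alive,v0) N1.N1=(alive,v0) N1.N2=(alive,v0) N1.N3=(alive,v0) | N3.N0=(alive,v0) N3.N1=(alive,v0) N3.N2=(alive,v0) N3.N3=(alive,v0)
Op 3: gossip N2<->N1 -> N2.N0=(alive,v0) N2.N1=(alive,v0) N2.N2=(alive,v0) N2.N3=(alive,v0) | N1.N0=(alive,v0) N1.N1=(alive,v0) N1.N2=(alive,v0) N1.N3=(alive,v0)
Op 4: N2 marks N2=alive -> (alive,v1)
Op 5: gossip N0<->N1 -> N0.N0=(alive,v0) N0.N1=(alive,v0) N0.N2=(suspect,v1) N0.N3=(alive,v0) | N1.N0=(alive,v0) N1.N1=(alive,v0) N1.N2=(suspect,v1) N1.N3=(alive,v0)
Op 6: gossip N1<->N3 -> N1.N0=(alive,v0) N1.N1=(alive,v0) N1.N2=(suspect,v1) N1.N3=(alive,v0) | N3.N0=(alive,v0) N3.N1=(alive,v0) N3.N2=(suspect,v1) N3.N3=(alive,v0)
Op 7: gossip N0<->N3 -> N0.N0=(alive,v0) N0.N1=(alive,v0) N0.N2=(suspect,v1) N0.N3=(alive,v0) | N3.N0=(alive,v0) N3.N1=(alive,v0) N3.N2=(suspect,v1) N3.N3=(alive,v0)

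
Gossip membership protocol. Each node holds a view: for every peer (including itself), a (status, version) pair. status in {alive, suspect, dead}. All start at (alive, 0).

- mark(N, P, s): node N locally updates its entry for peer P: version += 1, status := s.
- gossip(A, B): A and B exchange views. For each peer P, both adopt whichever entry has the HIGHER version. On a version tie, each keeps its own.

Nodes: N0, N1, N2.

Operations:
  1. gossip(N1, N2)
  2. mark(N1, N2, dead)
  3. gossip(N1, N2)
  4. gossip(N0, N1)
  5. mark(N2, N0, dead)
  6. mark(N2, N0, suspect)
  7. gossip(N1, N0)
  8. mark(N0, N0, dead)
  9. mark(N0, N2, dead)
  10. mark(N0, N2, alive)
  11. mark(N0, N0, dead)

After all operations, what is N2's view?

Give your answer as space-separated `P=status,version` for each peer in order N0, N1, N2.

Op 1: gossip N1<->N2 -> N1.N0=(alive,v0) N1.N1=(alive,v0) N1.N2=(alive,v0) | N2.N0=(alive,v0) N2.N1=(alive,v0) N2.N2=(alive,v0)
Op 2: N1 marks N2=dead -> (dead,v1)
Op 3: gossip N1<->N2 -> N1.N0=(alive,v0) N1.N1=(alive,v0) N1.N2=(dead,v1) | N2.N0=(alive,v0) N2.N1=(alive,v0) N2.N2=(dead,v1)
Op 4: gossip N0<->N1 -> N0.N0=(alive,v0) N0.N1=(alive,v0) N0.N2=(dead,v1) | N1.N0=(alive,v0) N1.N1=(alive,v0) N1.N2=(dead,v1)
Op 5: N2 marks N0=dead -> (dead,v1)
Op 6: N2 marks N0=suspect -> (suspect,v2)
Op 7: gossip N1<->N0 -> N1.N0=(alive,v0) N1.N1=(alive,v0) N1.N2=(dead,v1) | N0.N0=(alive,v0) N0.N1=(alive,v0) N0.N2=(dead,v1)
Op 8: N0 marks N0=dead -> (dead,v1)
Op 9: N0 marks N2=dead -> (dead,v2)
Op 10: N0 marks N2=alive -> (alive,v3)
Op 11: N0 marks N0=dead -> (dead,v2)

Answer: N0=suspect,2 N1=alive,0 N2=dead,1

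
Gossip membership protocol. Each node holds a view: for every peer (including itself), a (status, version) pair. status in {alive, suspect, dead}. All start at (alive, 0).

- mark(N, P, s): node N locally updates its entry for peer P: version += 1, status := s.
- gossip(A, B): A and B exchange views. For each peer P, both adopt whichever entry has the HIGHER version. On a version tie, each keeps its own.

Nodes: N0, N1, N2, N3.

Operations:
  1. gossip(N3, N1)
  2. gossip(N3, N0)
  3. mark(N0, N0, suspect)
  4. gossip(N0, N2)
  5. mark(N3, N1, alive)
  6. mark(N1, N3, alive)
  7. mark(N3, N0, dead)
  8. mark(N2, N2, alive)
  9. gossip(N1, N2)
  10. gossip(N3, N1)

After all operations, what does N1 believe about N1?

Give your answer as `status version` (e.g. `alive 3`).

Answer: alive 1

Derivation:
Op 1: gossip N3<->N1 -> N3.N0=(alive,v0) N3.N1=(alive,v0) N3.N2=(alive,v0) N3.N3=(alive,v0) | N1.N0=(alive,v0) N1.N1=(alive,v0) N1.N2=(alive,v0) N1.N3=(alive,v0)
Op 2: gossip N3<->N0 -> N3.N0=(alive,v0) N3.N1=(alive,v0) N3.N2=(alive,v0) N3.N3=(alive,v0) | N0.N0=(alive,v0) N0.N1=(alive,v0) N0.N2=(alive,v0) N0.N3=(alive,v0)
Op 3: N0 marks N0=suspect -> (suspect,v1)
Op 4: gossip N0<->N2 -> N0.N0=(suspect,v1) N0.N1=(alive,v0) N0.N2=(alive,v0) N0.N3=(alive,v0) | N2.N0=(suspect,v1) N2.N1=(alive,v0) N2.N2=(alive,v0) N2.N3=(alive,v0)
Op 5: N3 marks N1=alive -> (alive,v1)
Op 6: N1 marks N3=alive -> (alive,v1)
Op 7: N3 marks N0=dead -> (dead,v1)
Op 8: N2 marks N2=alive -> (alive,v1)
Op 9: gossip N1<->N2 -> N1.N0=(suspect,v1) N1.N1=(alive,v0) N1.N2=(alive,v1) N1.N3=(alive,v1) | N2.N0=(suspect,v1) N2.N1=(alive,v0) N2.N2=(alive,v1) N2.N3=(alive,v1)
Op 10: gossip N3<->N1 -> N3.N0=(dead,v1) N3.N1=(alive,v1) N3.N2=(alive,v1) N3.N3=(alive,v1) | N1.N0=(suspect,v1) N1.N1=(alive,v1) N1.N2=(alive,v1) N1.N3=(alive,v1)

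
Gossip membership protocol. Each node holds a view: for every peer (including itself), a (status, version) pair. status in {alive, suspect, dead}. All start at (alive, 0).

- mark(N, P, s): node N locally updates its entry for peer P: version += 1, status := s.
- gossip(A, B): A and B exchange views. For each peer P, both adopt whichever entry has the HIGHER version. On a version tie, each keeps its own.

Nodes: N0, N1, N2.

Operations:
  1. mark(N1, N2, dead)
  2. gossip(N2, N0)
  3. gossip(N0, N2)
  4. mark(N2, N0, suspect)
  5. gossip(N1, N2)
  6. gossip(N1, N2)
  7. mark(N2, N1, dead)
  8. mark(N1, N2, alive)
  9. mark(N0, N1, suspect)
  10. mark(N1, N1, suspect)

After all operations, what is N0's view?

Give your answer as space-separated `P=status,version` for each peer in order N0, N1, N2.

Op 1: N1 marks N2=dead -> (dead,v1)
Op 2: gossip N2<->N0 -> N2.N0=(alive,v0) N2.N1=(alive,v0) N2.N2=(alive,v0) | N0.N0=(alive,v0) N0.N1=(alive,v0) N0.N2=(alive,v0)
Op 3: gossip N0<->N2 -> N0.N0=(alive,v0) N0.N1=(alive,v0) N0.N2=(alive,v0) | N2.N0=(alive,v0) N2.N1=(alive,v0) N2.N2=(alive,v0)
Op 4: N2 marks N0=suspect -> (suspect,v1)
Op 5: gossip N1<->N2 -> N1.N0=(suspect,v1) N1.N1=(alive,v0) N1.N2=(dead,v1) | N2.N0=(suspect,v1) N2.N1=(alive,v0) N2.N2=(dead,v1)
Op 6: gossip N1<->N2 -> N1.N0=(suspect,v1) N1.N1=(alive,v0) N1.N2=(dead,v1) | N2.N0=(suspect,v1) N2.N1=(alive,v0) N2.N2=(dead,v1)
Op 7: N2 marks N1=dead -> (dead,v1)
Op 8: N1 marks N2=alive -> (alive,v2)
Op 9: N0 marks N1=suspect -> (suspect,v1)
Op 10: N1 marks N1=suspect -> (suspect,v1)

Answer: N0=alive,0 N1=suspect,1 N2=alive,0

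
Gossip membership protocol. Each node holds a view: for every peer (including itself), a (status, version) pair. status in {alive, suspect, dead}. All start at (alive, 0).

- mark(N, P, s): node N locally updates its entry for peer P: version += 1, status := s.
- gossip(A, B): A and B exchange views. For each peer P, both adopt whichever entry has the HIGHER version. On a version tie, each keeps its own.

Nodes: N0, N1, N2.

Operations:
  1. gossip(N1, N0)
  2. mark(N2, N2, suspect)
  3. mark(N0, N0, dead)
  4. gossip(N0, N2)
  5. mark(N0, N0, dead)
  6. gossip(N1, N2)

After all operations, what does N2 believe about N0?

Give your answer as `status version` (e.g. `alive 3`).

Answer: dead 1

Derivation:
Op 1: gossip N1<->N0 -> N1.N0=(alive,v0) N1.N1=(alive,v0) N1.N2=(alive,v0) | N0.N0=(alive,v0) N0.N1=(alive,v0) N0.N2=(alive,v0)
Op 2: N2 marks N2=suspect -> (suspect,v1)
Op 3: N0 marks N0=dead -> (dead,v1)
Op 4: gossip N0<->N2 -> N0.N0=(dead,v1) N0.N1=(alive,v0) N0.N2=(suspect,v1) | N2.N0=(dead,v1) N2.N1=(alive,v0) N2.N2=(suspect,v1)
Op 5: N0 marks N0=dead -> (dead,v2)
Op 6: gossip N1<->N2 -> N1.N0=(dead,v1) N1.N1=(alive,v0) N1.N2=(suspect,v1) | N2.N0=(dead,v1) N2.N1=(alive,v0) N2.N2=(suspect,v1)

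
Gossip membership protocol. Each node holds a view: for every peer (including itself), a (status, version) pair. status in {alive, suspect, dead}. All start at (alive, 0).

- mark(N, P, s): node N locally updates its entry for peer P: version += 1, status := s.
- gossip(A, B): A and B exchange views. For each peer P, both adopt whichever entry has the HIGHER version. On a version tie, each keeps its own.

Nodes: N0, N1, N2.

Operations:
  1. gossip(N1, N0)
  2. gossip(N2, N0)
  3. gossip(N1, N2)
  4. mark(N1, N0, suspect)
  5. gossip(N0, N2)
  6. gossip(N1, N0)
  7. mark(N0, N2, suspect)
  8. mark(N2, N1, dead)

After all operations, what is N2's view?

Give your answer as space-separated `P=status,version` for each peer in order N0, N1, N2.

Op 1: gossip N1<->N0 -> N1.N0=(alive,v0) N1.N1=(alive,v0) N1.N2=(alive,v0) | N0.N0=(alive,v0) N0.N1=(alive,v0) N0.N2=(alive,v0)
Op 2: gossip N2<->N0 -> N2.N0=(alive,v0) N2.N1=(alive,v0) N2.N2=(alive,v0) | N0.N0=(alive,v0) N0.N1=(alive,v0) N0.N2=(alive,v0)
Op 3: gossip N1<->N2 -> N1.N0=(alive,v0) N1.N1=(alive,v0) N1.N2=(alive,v0) | N2.N0=(alive,v0) N2.N1=(alive,v0) N2.N2=(alive,v0)
Op 4: N1 marks N0=suspect -> (suspect,v1)
Op 5: gossip N0<->N2 -> N0.N0=(alive,v0) N0.N1=(alive,v0) N0.N2=(alive,v0) | N2.N0=(alive,v0) N2.N1=(alive,v0) N2.N2=(alive,v0)
Op 6: gossip N1<->N0 -> N1.N0=(suspect,v1) N1.N1=(alive,v0) N1.N2=(alive,v0) | N0.N0=(suspect,v1) N0.N1=(alive,v0) N0.N2=(alive,v0)
Op 7: N0 marks N2=suspect -> (suspect,v1)
Op 8: N2 marks N1=dead -> (dead,v1)

Answer: N0=alive,0 N1=dead,1 N2=alive,0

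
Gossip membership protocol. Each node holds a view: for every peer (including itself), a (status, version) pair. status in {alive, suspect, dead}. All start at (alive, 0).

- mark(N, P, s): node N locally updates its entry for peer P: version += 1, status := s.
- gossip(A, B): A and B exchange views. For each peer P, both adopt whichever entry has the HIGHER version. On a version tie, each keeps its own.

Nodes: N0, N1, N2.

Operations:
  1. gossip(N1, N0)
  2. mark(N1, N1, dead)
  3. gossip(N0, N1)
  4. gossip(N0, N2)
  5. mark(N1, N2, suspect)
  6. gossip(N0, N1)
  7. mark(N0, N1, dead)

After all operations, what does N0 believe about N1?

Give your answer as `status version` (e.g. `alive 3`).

Op 1: gossip N1<->N0 -> N1.N0=(alive,v0) N1.N1=(alive,v0) N1.N2=(alive,v0) | N0.N0=(alive,v0) N0.N1=(alive,v0) N0.N2=(alive,v0)
Op 2: N1 marks N1=dead -> (dead,v1)
Op 3: gossip N0<->N1 -> N0.N0=(alive,v0) N0.N1=(dead,v1) N0.N2=(alive,v0) | N1.N0=(alive,v0) N1.N1=(dead,v1) N1.N2=(alive,v0)
Op 4: gossip N0<->N2 -> N0.N0=(alive,v0) N0.N1=(dead,v1) N0.N2=(alive,v0) | N2.N0=(alive,v0) N2.N1=(dead,v1) N2.N2=(alive,v0)
Op 5: N1 marks N2=suspect -> (suspect,v1)
Op 6: gossip N0<->N1 -> N0.N0=(alive,v0) N0.N1=(dead,v1) N0.N2=(suspect,v1) | N1.N0=(alive,v0) N1.N1=(dead,v1) N1.N2=(suspect,v1)
Op 7: N0 marks N1=dead -> (dead,v2)

Answer: dead 2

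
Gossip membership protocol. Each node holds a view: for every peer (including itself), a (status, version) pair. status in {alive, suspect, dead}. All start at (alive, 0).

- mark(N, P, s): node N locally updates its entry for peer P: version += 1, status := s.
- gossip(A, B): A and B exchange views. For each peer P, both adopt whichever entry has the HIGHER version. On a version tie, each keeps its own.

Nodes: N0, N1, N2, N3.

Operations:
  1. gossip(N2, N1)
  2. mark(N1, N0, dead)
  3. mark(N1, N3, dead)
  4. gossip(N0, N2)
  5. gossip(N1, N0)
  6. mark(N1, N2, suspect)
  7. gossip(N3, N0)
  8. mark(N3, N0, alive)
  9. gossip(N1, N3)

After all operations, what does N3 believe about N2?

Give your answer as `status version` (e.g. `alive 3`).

Op 1: gossip N2<->N1 -> N2.N0=(alive,v0) N2.N1=(alive,v0) N2.N2=(alive,v0) N2.N3=(alive,v0) | N1.N0=(alive,v0) N1.N1=(alive,v0) N1.N2=(alive,v0) N1.N3=(alive,v0)
Op 2: N1 marks N0=dead -> (dead,v1)
Op 3: N1 marks N3=dead -> (dead,v1)
Op 4: gossip N0<->N2 -> N0.N0=(alive,v0) N0.N1=(alive,v0) N0.N2=(alive,v0) N0.N3=(alive,v0) | N2.N0=(alive,v0) N2.N1=(alive,v0) N2.N2=(alive,v0) N2.N3=(alive,v0)
Op 5: gossip N1<->N0 -> N1.N0=(dead,v1) N1.N1=(alive,v0) N1.N2=(alive,v0) N1.N3=(dead,v1) | N0.N0=(dead,v1) N0.N1=(alive,v0) N0.N2=(alive,v0) N0.N3=(dead,v1)
Op 6: N1 marks N2=suspect -> (suspect,v1)
Op 7: gossip N3<->N0 -> N3.N0=(dead,v1) N3.N1=(alive,v0) N3.N2=(alive,v0) N3.N3=(dead,v1) | N0.N0=(dead,v1) N0.N1=(alive,v0) N0.N2=(alive,v0) N0.N3=(dead,v1)
Op 8: N3 marks N0=alive -> (alive,v2)
Op 9: gossip N1<->N3 -> N1.N0=(alive,v2) N1.N1=(alive,v0) N1.N2=(suspect,v1) N1.N3=(dead,v1) | N3.N0=(alive,v2) N3.N1=(alive,v0) N3.N2=(suspect,v1) N3.N3=(dead,v1)

Answer: suspect 1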